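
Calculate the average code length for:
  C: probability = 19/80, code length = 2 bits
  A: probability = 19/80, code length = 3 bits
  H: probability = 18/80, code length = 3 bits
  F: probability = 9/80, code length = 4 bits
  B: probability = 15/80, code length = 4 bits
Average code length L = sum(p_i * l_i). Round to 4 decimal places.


Weighted contributions p_i * l_i:
  C: (19/80) * 2 = 38/80
  A: (19/80) * 3 = 57/80
  H: (18/80) * 3 = 54/80
  F: (9/80) * 4 = 36/80
  B: (15/80) * 4 = 60/80
Sum = (38 + 57 + 54 + 36 + 60)/80 = 245/80

L = 245/80 = 3.0625 bits/symbol


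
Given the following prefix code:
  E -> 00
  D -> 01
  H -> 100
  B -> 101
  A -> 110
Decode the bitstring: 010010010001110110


Decoding step by step:
Bits 01 -> D
Bits 00 -> E
Bits 100 -> H
Bits 100 -> H
Bits 01 -> D
Bits 110 -> A
Bits 110 -> A


Decoded message: DEHHDAA


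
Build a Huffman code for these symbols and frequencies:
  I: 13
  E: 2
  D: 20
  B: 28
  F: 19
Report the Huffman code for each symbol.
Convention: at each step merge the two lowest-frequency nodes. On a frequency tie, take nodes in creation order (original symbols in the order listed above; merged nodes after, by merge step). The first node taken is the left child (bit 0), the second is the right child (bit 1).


Huffman tree construction:
Step 1: Merge E(2) + I(13) = 15
Step 2: Merge (E+I)(15) + F(19) = 34
Step 3: Merge D(20) + B(28) = 48
Step 4: Merge ((E+I)+F)(34) + (D+B)(48) = 82
Read each symbol's code off the tree from the root (left child = 0, right child = 1).

Codes:
  I: 001 (length 3)
  E: 000 (length 3)
  D: 10 (length 2)
  B: 11 (length 2)
  F: 01 (length 2)
Average code length: 179/82 = 2.1829 bits/symbol


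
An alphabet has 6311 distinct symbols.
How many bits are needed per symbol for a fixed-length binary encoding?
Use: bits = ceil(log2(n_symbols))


log2(6311) = 12.6237
Bracket: 2^12 = 4096 < 6311 <= 2^13 = 8192
So ceil(log2(6311)) = 13

bits = ceil(log2(6311)) = ceil(12.6237) = 13 bits


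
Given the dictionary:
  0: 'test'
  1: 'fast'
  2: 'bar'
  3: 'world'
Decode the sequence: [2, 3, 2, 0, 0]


Look up each index in the dictionary:
  2 -> 'bar'
  3 -> 'world'
  2 -> 'bar'
  0 -> 'test'
  0 -> 'test'

Decoded: "bar world bar test test"


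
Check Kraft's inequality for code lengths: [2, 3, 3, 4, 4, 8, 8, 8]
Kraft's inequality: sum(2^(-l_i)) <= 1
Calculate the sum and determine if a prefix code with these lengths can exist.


Sum = 2^(-2) + 2^(-3) + 2^(-3) + 2^(-4) + 2^(-4) + 2^(-8) + 2^(-8) + 2^(-8)
    = 0.25 + 0.125 + 0.125 + 0.0625 + 0.0625 + 0.00390625 + 0.00390625 + 0.00390625
    = 163/256 = 0.63671875
Since 0.63671875 <= 1, Kraft's inequality IS satisfied.
A prefix code with these lengths CAN exist.

Kraft sum = 0.63671875. Satisfied.


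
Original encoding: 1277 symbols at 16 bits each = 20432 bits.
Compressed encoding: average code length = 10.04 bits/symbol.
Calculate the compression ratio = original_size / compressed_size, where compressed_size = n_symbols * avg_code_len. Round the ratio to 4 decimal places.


original_size = n_symbols * orig_bits = 1277 * 16 = 20432 bits
compressed_size = n_symbols * avg_code_len = 1277 * 10.04 = 12821.08 bits
ratio = original_size / compressed_size = 20432 / 12821.08 = 1.5936

Compression ratio = 1.5936


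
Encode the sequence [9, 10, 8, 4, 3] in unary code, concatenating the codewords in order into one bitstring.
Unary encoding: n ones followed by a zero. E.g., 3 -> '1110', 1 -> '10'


Encode each number as n ones followed by a terminating 0:
  9 -> 1111111110 (10 bits)
  10 -> 11111111110 (11 bits)
  8 -> 111111110 (9 bits)
  4 -> 11110 (5 bits)
  3 -> 1110 (4 bits)
Total length = 10 + 11 + 9 + 5 + 4 = 39 bits.

Unary([9, 10, 8, 4, 3]) = 111111111011111111110111111110111101110 (39 bits)


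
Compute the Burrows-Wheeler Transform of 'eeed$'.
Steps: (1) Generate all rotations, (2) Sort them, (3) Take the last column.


Rotations (sorted):
  0: $eeed -> last char: d
  1: d$eee -> last char: e
  2: ed$ee -> last char: e
  3: eed$e -> last char: e
  4: eeed$ -> last char: $


BWT = deee$


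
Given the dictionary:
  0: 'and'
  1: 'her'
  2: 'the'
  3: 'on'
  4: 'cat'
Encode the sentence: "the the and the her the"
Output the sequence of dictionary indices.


Look up each word in the dictionary:
  'the' -> 2
  'the' -> 2
  'and' -> 0
  'the' -> 2
  'her' -> 1
  'the' -> 2

Encoded: [2, 2, 0, 2, 1, 2]


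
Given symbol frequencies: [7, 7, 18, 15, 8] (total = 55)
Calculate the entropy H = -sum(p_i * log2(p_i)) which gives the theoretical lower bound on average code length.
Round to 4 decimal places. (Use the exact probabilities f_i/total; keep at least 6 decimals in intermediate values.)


Per-symbol terms -p_i * log2(p_i) with p_i = f_i/55:
  p = 7/55 = 0.127273: log2(p) = -2.974005, -p*log2(p) = 0.378510
  p = 7/55 = 0.127273: log2(p) = -2.974005, -p*log2(p) = 0.378510
  p = 18/55 = 0.327273: log2(p) = -1.611435, -p*log2(p) = 0.527379
  p = 15/55 = 0.272727: log2(p) = -1.874469, -p*log2(p) = 0.511219
  p = 8/55 = 0.145455: log2(p) = -2.781360, -p*log2(p) = 0.404561
H = 0.378510 + 0.378510 + 0.527379 + 0.511219 + 0.404561 = 2.200179

H = 2.2002 bits/symbol


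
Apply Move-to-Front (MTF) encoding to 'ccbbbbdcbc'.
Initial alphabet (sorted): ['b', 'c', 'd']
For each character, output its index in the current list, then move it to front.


MTF encoding:
'c': index 1 in ['b', 'c', 'd'] -> ['c', 'b', 'd']
'c': index 0 in ['c', 'b', 'd'] -> ['c', 'b', 'd']
'b': index 1 in ['c', 'b', 'd'] -> ['b', 'c', 'd']
'b': index 0 in ['b', 'c', 'd'] -> ['b', 'c', 'd']
'b': index 0 in ['b', 'c', 'd'] -> ['b', 'c', 'd']
'b': index 0 in ['b', 'c', 'd'] -> ['b', 'c', 'd']
'd': index 2 in ['b', 'c', 'd'] -> ['d', 'b', 'c']
'c': index 2 in ['d', 'b', 'c'] -> ['c', 'd', 'b']
'b': index 2 in ['c', 'd', 'b'] -> ['b', 'c', 'd']
'c': index 1 in ['b', 'c', 'd'] -> ['c', 'b', 'd']


Output: [1, 0, 1, 0, 0, 0, 2, 2, 2, 1]


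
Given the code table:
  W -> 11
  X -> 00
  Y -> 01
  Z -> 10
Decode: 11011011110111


Decoding:
11 -> W
01 -> Y
10 -> Z
11 -> W
11 -> W
01 -> Y
11 -> W


Result: WYZWWYW


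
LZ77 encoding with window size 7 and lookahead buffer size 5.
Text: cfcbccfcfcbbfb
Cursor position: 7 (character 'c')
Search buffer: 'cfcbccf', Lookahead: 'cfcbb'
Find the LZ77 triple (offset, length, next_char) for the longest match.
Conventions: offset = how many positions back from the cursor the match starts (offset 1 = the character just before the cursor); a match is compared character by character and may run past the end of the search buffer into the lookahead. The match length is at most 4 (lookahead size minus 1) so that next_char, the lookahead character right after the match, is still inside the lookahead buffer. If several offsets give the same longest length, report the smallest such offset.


Try each offset into the search buffer:
  offset=1 (pos 6, char 'f'): match length 0
  offset=2 (pos 5, char 'c'): match length 3
  offset=3 (pos 4, char 'c'): match length 1
  offset=4 (pos 3, char 'b'): match length 0
  offset=5 (pos 2, char 'c'): match length 1
  offset=6 (pos 1, char 'f'): match length 0
  offset=7 (pos 0, char 'c'): match length 4
Longest match has length 4 at offset 7.
next_char = character at position 7 + 4 = 11 -> 'b'

Best match: offset=7, length=4 (matching 'cfcb' starting at position 0)
LZ77 triple: (7, 4, 'b')


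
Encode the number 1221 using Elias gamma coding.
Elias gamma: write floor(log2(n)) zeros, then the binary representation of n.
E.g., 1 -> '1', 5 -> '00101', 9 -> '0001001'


num_bits = floor(log2(1221)) + 1 = 11
leading_zeros = num_bits - 1 = 10
binary(1221) = 10011000101

Elias gamma(1221) = '0000000000' + '10011000101' = 000000000010011000101 (21 bits)


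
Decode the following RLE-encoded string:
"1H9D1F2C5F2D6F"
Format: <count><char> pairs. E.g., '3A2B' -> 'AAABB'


Expanding each <count><char> pair:
  1H -> 'H'
  9D -> 'DDDDDDDDD'
  1F -> 'F'
  2C -> 'CC'
  5F -> 'FFFFF'
  2D -> 'DD'
  6F -> 'FFFFFF'

Decoded = HDDDDDDDDDFCCFFFFFDDFFFFFF


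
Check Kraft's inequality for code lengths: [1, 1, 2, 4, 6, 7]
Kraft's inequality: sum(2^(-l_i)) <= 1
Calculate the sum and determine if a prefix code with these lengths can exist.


Sum = 2^(-1) + 2^(-1) + 2^(-2) + 2^(-4) + 2^(-6) + 2^(-7)
    = 0.5 + 0.5 + 0.25 + 0.0625 + 0.015625 + 0.0078125
    = 171/128 = 1.3359375
Since 1.3359375 > 1, Kraft's inequality is NOT satisfied.
A prefix code with these lengths CANNOT exist.

Kraft sum = 1.3359375. Not satisfied.


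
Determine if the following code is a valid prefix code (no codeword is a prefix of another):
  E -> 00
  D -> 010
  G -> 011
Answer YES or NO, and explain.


Checking each pair (does one codeword prefix another?):
  E='00' vs D='010': no prefix
  E='00' vs G='011': no prefix
  D='010' vs E='00': no prefix
  D='010' vs G='011': no prefix
  G='011' vs E='00': no prefix
  G='011' vs D='010': no prefix
No violation found over all pairs.

YES -- this is a valid prefix code. No codeword is a prefix of any other codeword.


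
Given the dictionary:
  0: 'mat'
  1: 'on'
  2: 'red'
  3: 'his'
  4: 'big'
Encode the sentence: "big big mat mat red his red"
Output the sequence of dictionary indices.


Look up each word in the dictionary:
  'big' -> 4
  'big' -> 4
  'mat' -> 0
  'mat' -> 0
  'red' -> 2
  'his' -> 3
  'red' -> 2

Encoded: [4, 4, 0, 0, 2, 3, 2]


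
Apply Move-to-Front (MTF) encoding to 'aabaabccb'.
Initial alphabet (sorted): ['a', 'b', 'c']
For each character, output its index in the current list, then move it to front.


MTF encoding:
'a': index 0 in ['a', 'b', 'c'] -> ['a', 'b', 'c']
'a': index 0 in ['a', 'b', 'c'] -> ['a', 'b', 'c']
'b': index 1 in ['a', 'b', 'c'] -> ['b', 'a', 'c']
'a': index 1 in ['b', 'a', 'c'] -> ['a', 'b', 'c']
'a': index 0 in ['a', 'b', 'c'] -> ['a', 'b', 'c']
'b': index 1 in ['a', 'b', 'c'] -> ['b', 'a', 'c']
'c': index 2 in ['b', 'a', 'c'] -> ['c', 'b', 'a']
'c': index 0 in ['c', 'b', 'a'] -> ['c', 'b', 'a']
'b': index 1 in ['c', 'b', 'a'] -> ['b', 'c', 'a']


Output: [0, 0, 1, 1, 0, 1, 2, 0, 1]


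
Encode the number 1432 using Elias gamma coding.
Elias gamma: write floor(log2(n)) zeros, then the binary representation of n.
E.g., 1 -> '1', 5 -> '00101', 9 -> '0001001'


num_bits = floor(log2(1432)) + 1 = 11
leading_zeros = num_bits - 1 = 10
binary(1432) = 10110011000

Elias gamma(1432) = '0000000000' + '10110011000' = 000000000010110011000 (21 bits)


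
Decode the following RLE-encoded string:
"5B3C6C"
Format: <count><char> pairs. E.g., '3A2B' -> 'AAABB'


Expanding each <count><char> pair:
  5B -> 'BBBBB'
  3C -> 'CCC'
  6C -> 'CCCCCC'

Decoded = BBBBBCCCCCCCCC


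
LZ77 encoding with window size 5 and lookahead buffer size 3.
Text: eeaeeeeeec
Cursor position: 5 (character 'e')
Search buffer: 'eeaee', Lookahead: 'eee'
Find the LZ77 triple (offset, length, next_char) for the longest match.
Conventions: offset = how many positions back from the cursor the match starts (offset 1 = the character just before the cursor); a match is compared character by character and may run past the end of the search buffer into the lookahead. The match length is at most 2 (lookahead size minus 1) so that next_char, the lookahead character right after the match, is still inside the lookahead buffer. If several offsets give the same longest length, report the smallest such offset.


Try each offset into the search buffer:
  offset=1 (pos 4, char 'e'): match length 2
  offset=2 (pos 3, char 'e'): match length 2
  offset=3 (pos 2, char 'a'): match length 0
  offset=4 (pos 1, char 'e'): match length 1
  offset=5 (pos 0, char 'e'): match length 2
Longest match has length 2, found at offsets 1, 2, 5; take the smallest, offset 1.
next_char = character at position 5 + 2 = 7 -> 'e'

Best match: offset=1, length=2 (matching 'ee' starting at position 4)
LZ77 triple: (1, 2, 'e')


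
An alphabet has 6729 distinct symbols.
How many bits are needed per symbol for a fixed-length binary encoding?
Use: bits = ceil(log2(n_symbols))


log2(6729) = 12.7162
Bracket: 2^12 = 4096 < 6729 <= 2^13 = 8192
So ceil(log2(6729)) = 13

bits = ceil(log2(6729)) = ceil(12.7162) = 13 bits


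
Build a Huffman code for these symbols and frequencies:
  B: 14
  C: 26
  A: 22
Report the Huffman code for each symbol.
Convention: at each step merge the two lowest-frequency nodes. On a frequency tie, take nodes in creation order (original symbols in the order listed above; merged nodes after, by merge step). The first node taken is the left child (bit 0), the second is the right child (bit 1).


Huffman tree construction:
Step 1: Merge B(14) + A(22) = 36
Step 2: Merge C(26) + (B+A)(36) = 62
Read each symbol's code off the tree from the root (left child = 0, right child = 1).

Codes:
  B: 10 (length 2)
  C: 0 (length 1)
  A: 11 (length 2)
Average code length: 98/62 = 1.5806 bits/symbol


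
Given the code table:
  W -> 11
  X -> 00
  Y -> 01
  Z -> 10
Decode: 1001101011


Decoding:
10 -> Z
01 -> Y
10 -> Z
10 -> Z
11 -> W


Result: ZYZZW


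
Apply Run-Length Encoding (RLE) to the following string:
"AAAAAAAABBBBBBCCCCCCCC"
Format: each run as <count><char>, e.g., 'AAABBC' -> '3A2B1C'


Scanning runs left to right:
  i=0: run of 'A' x 8 -> '8A'
  i=8: run of 'B' x 6 -> '6B'
  i=14: run of 'C' x 8 -> '8C'

RLE = 8A6B8C


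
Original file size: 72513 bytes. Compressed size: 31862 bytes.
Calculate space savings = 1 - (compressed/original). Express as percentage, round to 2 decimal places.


ratio = compressed/original = 31862/72513 = 0.439397
savings = 1 - ratio = 1 - 0.439397 = 0.560603
as a percentage: 0.560603 * 100 = 56.06%

Space savings = 1 - 31862/72513 = 56.06%


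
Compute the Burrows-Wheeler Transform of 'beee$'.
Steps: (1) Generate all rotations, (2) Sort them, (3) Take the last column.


Rotations (sorted):
  0: $beee -> last char: e
  1: beee$ -> last char: $
  2: e$bee -> last char: e
  3: ee$be -> last char: e
  4: eee$b -> last char: b


BWT = e$eeb


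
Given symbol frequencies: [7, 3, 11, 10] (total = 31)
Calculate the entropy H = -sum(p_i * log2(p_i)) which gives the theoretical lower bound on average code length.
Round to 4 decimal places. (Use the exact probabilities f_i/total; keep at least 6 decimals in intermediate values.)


Per-symbol terms -p_i * log2(p_i) with p_i = f_i/31:
  p = 7/31 = 0.225806: log2(p) = -2.146841, -p*log2(p) = 0.484771
  p = 3/31 = 0.096774: log2(p) = -3.369234, -p*log2(p) = 0.326055
  p = 11/31 = 0.354839: log2(p) = -1.494765, -p*log2(p) = 0.530400
  p = 10/31 = 0.322581: log2(p) = -1.632268, -p*log2(p) = 0.526538
H = 0.484771 + 0.326055 + 0.530400 + 0.526538 = 1.867764

H = 1.8678 bits/symbol


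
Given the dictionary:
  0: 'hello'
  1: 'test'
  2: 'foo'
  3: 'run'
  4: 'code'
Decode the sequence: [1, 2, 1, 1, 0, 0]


Look up each index in the dictionary:
  1 -> 'test'
  2 -> 'foo'
  1 -> 'test'
  1 -> 'test'
  0 -> 'hello'
  0 -> 'hello'

Decoded: "test foo test test hello hello"


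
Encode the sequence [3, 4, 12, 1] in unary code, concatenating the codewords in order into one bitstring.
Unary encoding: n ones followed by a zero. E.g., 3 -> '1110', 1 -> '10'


Encode each number as n ones followed by a terminating 0:
  3 -> 1110 (4 bits)
  4 -> 11110 (5 bits)
  12 -> 1111111111110 (13 bits)
  1 -> 10 (2 bits)
Total length = 4 + 5 + 13 + 2 = 24 bits.

Unary([3, 4, 12, 1]) = 111011110111111111111010 (24 bits)


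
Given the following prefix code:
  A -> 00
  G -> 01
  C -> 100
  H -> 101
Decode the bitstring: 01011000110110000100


Decoding step by step:
Bits 01 -> G
Bits 01 -> G
Bits 100 -> C
Bits 01 -> G
Bits 101 -> H
Bits 100 -> C
Bits 00 -> A
Bits 100 -> C


Decoded message: GGCGHCAC


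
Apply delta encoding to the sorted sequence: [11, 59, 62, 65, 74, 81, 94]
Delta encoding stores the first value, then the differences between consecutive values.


First value: 11
Deltas:
  59 - 11 = 48
  62 - 59 = 3
  65 - 62 = 3
  74 - 65 = 9
  81 - 74 = 7
  94 - 81 = 13


Delta encoded: [11, 48, 3, 3, 9, 7, 13]


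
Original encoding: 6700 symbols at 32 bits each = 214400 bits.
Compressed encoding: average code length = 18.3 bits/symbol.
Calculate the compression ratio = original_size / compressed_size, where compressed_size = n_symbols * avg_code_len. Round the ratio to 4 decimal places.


original_size = n_symbols * orig_bits = 6700 * 32 = 214400 bits
compressed_size = n_symbols * avg_code_len = 6700 * 18.3 = 122610.0 bits
ratio = original_size / compressed_size = 214400 / 122610.0 = 1.7486

Compression ratio = 1.7486


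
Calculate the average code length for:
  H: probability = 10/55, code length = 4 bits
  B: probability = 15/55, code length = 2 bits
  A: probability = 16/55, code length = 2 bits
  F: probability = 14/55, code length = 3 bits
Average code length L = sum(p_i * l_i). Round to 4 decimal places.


Weighted contributions p_i * l_i:
  H: (10/55) * 4 = 40/55
  B: (15/55) * 2 = 30/55
  A: (16/55) * 2 = 32/55
  F: (14/55) * 3 = 42/55
Sum = (40 + 30 + 32 + 42)/55 = 144/55

L = 144/55 = 2.6182 bits/symbol


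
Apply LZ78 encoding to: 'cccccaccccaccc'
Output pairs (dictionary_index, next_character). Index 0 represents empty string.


LZ78 encoding steps:
Dictionary: {0: ''}
Step 1: w='' (idx 0), next='c' -> output (0, 'c'), add 'c' as idx 1
Step 2: w='c' (idx 1), next='c' -> output (1, 'c'), add 'cc' as idx 2
Step 3: w='cc' (idx 2), next='a' -> output (2, 'a'), add 'cca' as idx 3
Step 4: w='cc' (idx 2), next='c' -> output (2, 'c'), add 'ccc' as idx 4
Step 5: w='c' (idx 1), next='a' -> output (1, 'a'), add 'ca' as idx 5
Step 6: w='ccc' (idx 4), end of input -> output (4, '')


Encoded: [(0, 'c'), (1, 'c'), (2, 'a'), (2, 'c'), (1, 'a'), (4, '')]


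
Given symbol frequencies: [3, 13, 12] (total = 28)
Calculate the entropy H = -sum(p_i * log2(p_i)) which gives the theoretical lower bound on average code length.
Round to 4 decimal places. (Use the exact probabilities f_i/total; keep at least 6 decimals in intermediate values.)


Per-symbol terms -p_i * log2(p_i) with p_i = f_i/28:
  p = 3/28 = 0.107143: log2(p) = -3.222392, -p*log2(p) = 0.345256
  p = 13/28 = 0.464286: log2(p) = -1.106915, -p*log2(p) = 0.513925
  p = 12/28 = 0.428571: log2(p) = -1.222392, -p*log2(p) = 0.523882
H = 0.345256 + 0.513925 + 0.523882 = 1.383063

H = 1.3831 bits/symbol


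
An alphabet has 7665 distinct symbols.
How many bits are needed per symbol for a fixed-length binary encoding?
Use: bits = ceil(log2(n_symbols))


log2(7665) = 12.9041
Bracket: 2^12 = 4096 < 7665 <= 2^13 = 8192
So ceil(log2(7665)) = 13

bits = ceil(log2(7665)) = ceil(12.9041) = 13 bits


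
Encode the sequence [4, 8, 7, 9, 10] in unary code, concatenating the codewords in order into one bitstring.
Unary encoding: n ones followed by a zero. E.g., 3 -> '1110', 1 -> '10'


Encode each number as n ones followed by a terminating 0:
  4 -> 11110 (5 bits)
  8 -> 111111110 (9 bits)
  7 -> 11111110 (8 bits)
  9 -> 1111111110 (10 bits)
  10 -> 11111111110 (11 bits)
Total length = 5 + 9 + 8 + 10 + 11 = 43 bits.

Unary([4, 8, 7, 9, 10]) = 1111011111111011111110111111111011111111110 (43 bits)


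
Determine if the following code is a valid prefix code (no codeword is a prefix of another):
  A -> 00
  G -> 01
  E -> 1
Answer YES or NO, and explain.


Checking each pair (does one codeword prefix another?):
  A='00' vs G='01': no prefix
  A='00' vs E='1': no prefix
  G='01' vs A='00': no prefix
  G='01' vs E='1': no prefix
  E='1' vs A='00': no prefix
  E='1' vs G='01': no prefix
No violation found over all pairs.

YES -- this is a valid prefix code. No codeword is a prefix of any other codeword.


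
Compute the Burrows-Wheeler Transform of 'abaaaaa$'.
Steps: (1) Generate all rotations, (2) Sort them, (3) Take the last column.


Rotations (sorted):
  0: $abaaaaa -> last char: a
  1: a$abaaaa -> last char: a
  2: aa$abaaa -> last char: a
  3: aaa$abaa -> last char: a
  4: aaaa$aba -> last char: a
  5: aaaaa$ab -> last char: b
  6: abaaaaa$ -> last char: $
  7: baaaaa$a -> last char: a


BWT = aaaaab$a


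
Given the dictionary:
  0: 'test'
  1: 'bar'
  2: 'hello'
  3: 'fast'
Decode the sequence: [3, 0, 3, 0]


Look up each index in the dictionary:
  3 -> 'fast'
  0 -> 'test'
  3 -> 'fast'
  0 -> 'test'

Decoded: "fast test fast test"


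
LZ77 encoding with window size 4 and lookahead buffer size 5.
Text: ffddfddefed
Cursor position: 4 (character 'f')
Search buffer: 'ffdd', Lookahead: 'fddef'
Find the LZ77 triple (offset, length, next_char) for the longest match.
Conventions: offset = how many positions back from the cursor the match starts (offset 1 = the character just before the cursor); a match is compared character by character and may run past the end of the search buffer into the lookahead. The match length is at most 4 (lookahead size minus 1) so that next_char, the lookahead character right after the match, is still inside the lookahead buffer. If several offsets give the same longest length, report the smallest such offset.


Try each offset into the search buffer:
  offset=1 (pos 3, char 'd'): match length 0
  offset=2 (pos 2, char 'd'): match length 0
  offset=3 (pos 1, char 'f'): match length 3
  offset=4 (pos 0, char 'f'): match length 1
Longest match has length 3 at offset 3.
next_char = character at position 4 + 3 = 7 -> 'e'

Best match: offset=3, length=3 (matching 'fdd' starting at position 1)
LZ77 triple: (3, 3, 'e')


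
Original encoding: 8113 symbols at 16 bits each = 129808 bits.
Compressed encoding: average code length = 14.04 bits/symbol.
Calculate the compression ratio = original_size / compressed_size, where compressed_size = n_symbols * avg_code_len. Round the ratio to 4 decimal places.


original_size = n_symbols * orig_bits = 8113 * 16 = 129808 bits
compressed_size = n_symbols * avg_code_len = 8113 * 14.04 = 113906.52 bits
ratio = original_size / compressed_size = 129808 / 113906.52 = 1.1396

Compression ratio = 1.1396


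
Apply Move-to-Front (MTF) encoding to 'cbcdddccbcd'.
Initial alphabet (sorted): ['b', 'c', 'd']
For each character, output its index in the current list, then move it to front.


MTF encoding:
'c': index 1 in ['b', 'c', 'd'] -> ['c', 'b', 'd']
'b': index 1 in ['c', 'b', 'd'] -> ['b', 'c', 'd']
'c': index 1 in ['b', 'c', 'd'] -> ['c', 'b', 'd']
'd': index 2 in ['c', 'b', 'd'] -> ['d', 'c', 'b']
'd': index 0 in ['d', 'c', 'b'] -> ['d', 'c', 'b']
'd': index 0 in ['d', 'c', 'b'] -> ['d', 'c', 'b']
'c': index 1 in ['d', 'c', 'b'] -> ['c', 'd', 'b']
'c': index 0 in ['c', 'd', 'b'] -> ['c', 'd', 'b']
'b': index 2 in ['c', 'd', 'b'] -> ['b', 'c', 'd']
'c': index 1 in ['b', 'c', 'd'] -> ['c', 'b', 'd']
'd': index 2 in ['c', 'b', 'd'] -> ['d', 'c', 'b']


Output: [1, 1, 1, 2, 0, 0, 1, 0, 2, 1, 2]


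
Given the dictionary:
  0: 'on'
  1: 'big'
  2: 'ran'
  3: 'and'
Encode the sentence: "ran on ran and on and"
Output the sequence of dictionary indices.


Look up each word in the dictionary:
  'ran' -> 2
  'on' -> 0
  'ran' -> 2
  'and' -> 3
  'on' -> 0
  'and' -> 3

Encoded: [2, 0, 2, 3, 0, 3]


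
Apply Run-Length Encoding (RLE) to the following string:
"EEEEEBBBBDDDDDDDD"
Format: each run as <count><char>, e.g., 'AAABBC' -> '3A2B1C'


Scanning runs left to right:
  i=0: run of 'E' x 5 -> '5E'
  i=5: run of 'B' x 4 -> '4B'
  i=9: run of 'D' x 8 -> '8D'

RLE = 5E4B8D


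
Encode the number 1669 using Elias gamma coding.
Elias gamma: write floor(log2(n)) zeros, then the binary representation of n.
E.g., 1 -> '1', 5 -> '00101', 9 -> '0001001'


num_bits = floor(log2(1669)) + 1 = 11
leading_zeros = num_bits - 1 = 10
binary(1669) = 11010000101

Elias gamma(1669) = '0000000000' + '11010000101' = 000000000011010000101 (21 bits)


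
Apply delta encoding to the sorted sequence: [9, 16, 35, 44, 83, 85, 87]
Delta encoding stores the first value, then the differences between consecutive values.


First value: 9
Deltas:
  16 - 9 = 7
  35 - 16 = 19
  44 - 35 = 9
  83 - 44 = 39
  85 - 83 = 2
  87 - 85 = 2


Delta encoded: [9, 7, 19, 9, 39, 2, 2]


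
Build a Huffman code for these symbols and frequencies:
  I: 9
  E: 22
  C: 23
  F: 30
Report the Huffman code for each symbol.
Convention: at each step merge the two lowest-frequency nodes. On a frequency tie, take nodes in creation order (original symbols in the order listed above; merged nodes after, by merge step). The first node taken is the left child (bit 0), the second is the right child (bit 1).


Huffman tree construction:
Step 1: Merge I(9) + E(22) = 31
Step 2: Merge C(23) + F(30) = 53
Step 3: Merge (I+E)(31) + (C+F)(53) = 84
Read each symbol's code off the tree from the root (left child = 0, right child = 1).

Codes:
  I: 00 (length 2)
  E: 01 (length 2)
  C: 10 (length 2)
  F: 11 (length 2)
Average code length: 168/84 = 2.0000 bits/symbol


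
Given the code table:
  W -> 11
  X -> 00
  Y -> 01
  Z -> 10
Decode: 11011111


Decoding:
11 -> W
01 -> Y
11 -> W
11 -> W


Result: WYWW


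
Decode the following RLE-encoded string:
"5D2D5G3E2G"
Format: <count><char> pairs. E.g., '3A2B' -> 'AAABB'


Expanding each <count><char> pair:
  5D -> 'DDDDD'
  2D -> 'DD'
  5G -> 'GGGGG'
  3E -> 'EEE'
  2G -> 'GG'

Decoded = DDDDDDDGGGGGEEEGG


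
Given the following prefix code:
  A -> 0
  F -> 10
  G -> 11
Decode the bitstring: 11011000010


Decoding step by step:
Bits 11 -> G
Bits 0 -> A
Bits 11 -> G
Bits 0 -> A
Bits 0 -> A
Bits 0 -> A
Bits 0 -> A
Bits 10 -> F


Decoded message: GAGAAAAF


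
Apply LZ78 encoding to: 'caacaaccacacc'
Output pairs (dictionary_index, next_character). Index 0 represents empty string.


LZ78 encoding steps:
Dictionary: {0: ''}
Step 1: w='' (idx 0), next='c' -> output (0, 'c'), add 'c' as idx 1
Step 2: w='' (idx 0), next='a' -> output (0, 'a'), add 'a' as idx 2
Step 3: w='a' (idx 2), next='c' -> output (2, 'c'), add 'ac' as idx 3
Step 4: w='a' (idx 2), next='a' -> output (2, 'a'), add 'aa' as idx 4
Step 5: w='c' (idx 1), next='c' -> output (1, 'c'), add 'cc' as idx 5
Step 6: w='ac' (idx 3), next='a' -> output (3, 'a'), add 'aca' as idx 6
Step 7: w='cc' (idx 5), end of input -> output (5, '')


Encoded: [(0, 'c'), (0, 'a'), (2, 'c'), (2, 'a'), (1, 'c'), (3, 'a'), (5, '')]


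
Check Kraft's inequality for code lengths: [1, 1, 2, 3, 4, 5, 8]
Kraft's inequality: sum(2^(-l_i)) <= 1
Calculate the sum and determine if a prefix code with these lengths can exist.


Sum = 2^(-1) + 2^(-1) + 2^(-2) + 2^(-3) + 2^(-4) + 2^(-5) + 2^(-8)
    = 0.5 + 0.5 + 0.25 + 0.125 + 0.0625 + 0.03125 + 0.00390625
    = 377/256 = 1.47265625
Since 1.47265625 > 1, Kraft's inequality is NOT satisfied.
A prefix code with these lengths CANNOT exist.

Kraft sum = 1.47265625. Not satisfied.


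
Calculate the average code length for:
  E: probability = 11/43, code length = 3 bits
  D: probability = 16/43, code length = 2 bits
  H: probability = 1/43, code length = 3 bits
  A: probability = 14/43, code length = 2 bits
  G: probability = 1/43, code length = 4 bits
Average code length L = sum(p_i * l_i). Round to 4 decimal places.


Weighted contributions p_i * l_i:
  E: (11/43) * 3 = 33/43
  D: (16/43) * 2 = 32/43
  H: (1/43) * 3 = 3/43
  A: (14/43) * 2 = 28/43
  G: (1/43) * 4 = 4/43
Sum = (33 + 32 + 3 + 28 + 4)/43 = 100/43

L = 100/43 = 2.3256 bits/symbol


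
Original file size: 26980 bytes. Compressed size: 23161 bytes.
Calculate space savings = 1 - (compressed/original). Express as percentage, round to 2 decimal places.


ratio = compressed/original = 23161/26980 = 0.858451
savings = 1 - ratio = 1 - 0.858451 = 0.141549
as a percentage: 0.141549 * 100 = 14.15%

Space savings = 1 - 23161/26980 = 14.15%


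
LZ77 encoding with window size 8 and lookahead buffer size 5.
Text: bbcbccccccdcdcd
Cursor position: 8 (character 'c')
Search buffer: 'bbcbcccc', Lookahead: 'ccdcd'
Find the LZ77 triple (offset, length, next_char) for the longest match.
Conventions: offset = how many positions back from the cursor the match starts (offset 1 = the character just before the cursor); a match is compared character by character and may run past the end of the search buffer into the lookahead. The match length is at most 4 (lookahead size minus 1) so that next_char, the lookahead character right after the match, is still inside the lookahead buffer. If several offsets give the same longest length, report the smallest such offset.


Try each offset into the search buffer:
  offset=1 (pos 7, char 'c'): match length 2
  offset=2 (pos 6, char 'c'): match length 2
  offset=3 (pos 5, char 'c'): match length 2
  offset=4 (pos 4, char 'c'): match length 2
  offset=5 (pos 3, char 'b'): match length 0
  offset=6 (pos 2, char 'c'): match length 1
  offset=7 (pos 1, char 'b'): match length 0
  offset=8 (pos 0, char 'b'): match length 0
Longest match has length 2, found at offsets 1, 2, 3, 4; take the smallest, offset 1.
next_char = character at position 8 + 2 = 10 -> 'd'

Best match: offset=1, length=2 (matching 'cc' starting at position 7)
LZ77 triple: (1, 2, 'd')


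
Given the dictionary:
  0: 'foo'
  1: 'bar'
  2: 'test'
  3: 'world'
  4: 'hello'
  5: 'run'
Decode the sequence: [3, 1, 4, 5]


Look up each index in the dictionary:
  3 -> 'world'
  1 -> 'bar'
  4 -> 'hello'
  5 -> 'run'

Decoded: "world bar hello run"


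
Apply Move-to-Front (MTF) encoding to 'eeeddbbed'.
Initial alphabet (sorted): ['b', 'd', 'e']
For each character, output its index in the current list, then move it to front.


MTF encoding:
'e': index 2 in ['b', 'd', 'e'] -> ['e', 'b', 'd']
'e': index 0 in ['e', 'b', 'd'] -> ['e', 'b', 'd']
'e': index 0 in ['e', 'b', 'd'] -> ['e', 'b', 'd']
'd': index 2 in ['e', 'b', 'd'] -> ['d', 'e', 'b']
'd': index 0 in ['d', 'e', 'b'] -> ['d', 'e', 'b']
'b': index 2 in ['d', 'e', 'b'] -> ['b', 'd', 'e']
'b': index 0 in ['b', 'd', 'e'] -> ['b', 'd', 'e']
'e': index 2 in ['b', 'd', 'e'] -> ['e', 'b', 'd']
'd': index 2 in ['e', 'b', 'd'] -> ['d', 'e', 'b']


Output: [2, 0, 0, 2, 0, 2, 0, 2, 2]


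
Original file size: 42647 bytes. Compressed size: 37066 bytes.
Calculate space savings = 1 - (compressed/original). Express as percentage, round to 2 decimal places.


ratio = compressed/original = 37066/42647 = 0.869135
savings = 1 - ratio = 1 - 0.869135 = 0.130865
as a percentage: 0.130865 * 100 = 13.09%

Space savings = 1 - 37066/42647 = 13.09%


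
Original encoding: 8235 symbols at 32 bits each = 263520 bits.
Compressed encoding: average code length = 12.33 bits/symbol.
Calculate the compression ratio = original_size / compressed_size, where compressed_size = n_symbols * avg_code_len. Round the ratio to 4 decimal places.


original_size = n_symbols * orig_bits = 8235 * 32 = 263520 bits
compressed_size = n_symbols * avg_code_len = 8235 * 12.33 = 101537.55 bits
ratio = original_size / compressed_size = 263520 / 101537.55 = 2.5953

Compression ratio = 2.5953


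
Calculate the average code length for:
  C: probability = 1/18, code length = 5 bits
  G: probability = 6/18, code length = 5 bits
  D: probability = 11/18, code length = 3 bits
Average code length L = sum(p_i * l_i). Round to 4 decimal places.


Weighted contributions p_i * l_i:
  C: (1/18) * 5 = 5/18
  G: (6/18) * 5 = 30/18
  D: (11/18) * 3 = 33/18
Sum = (5 + 30 + 33)/18 = 68/18

L = 68/18 = 3.7778 bits/symbol


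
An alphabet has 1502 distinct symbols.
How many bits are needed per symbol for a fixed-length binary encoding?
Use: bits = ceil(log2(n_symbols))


log2(1502) = 10.5527
Bracket: 2^10 = 1024 < 1502 <= 2^11 = 2048
So ceil(log2(1502)) = 11

bits = ceil(log2(1502)) = ceil(10.5527) = 11 bits


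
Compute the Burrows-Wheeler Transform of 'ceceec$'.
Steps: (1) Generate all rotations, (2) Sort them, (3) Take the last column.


Rotations (sorted):
  0: $ceceec -> last char: c
  1: c$cecee -> last char: e
  2: ceceec$ -> last char: $
  3: ceec$ce -> last char: e
  4: ec$cece -> last char: e
  5: eceec$c -> last char: c
  6: eec$cec -> last char: c


BWT = ce$eecc


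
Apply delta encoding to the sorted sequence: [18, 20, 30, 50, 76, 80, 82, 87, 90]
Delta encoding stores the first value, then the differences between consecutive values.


First value: 18
Deltas:
  20 - 18 = 2
  30 - 20 = 10
  50 - 30 = 20
  76 - 50 = 26
  80 - 76 = 4
  82 - 80 = 2
  87 - 82 = 5
  90 - 87 = 3


Delta encoded: [18, 2, 10, 20, 26, 4, 2, 5, 3]


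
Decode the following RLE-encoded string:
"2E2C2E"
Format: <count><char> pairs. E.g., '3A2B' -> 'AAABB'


Expanding each <count><char> pair:
  2E -> 'EE'
  2C -> 'CC'
  2E -> 'EE'

Decoded = EECCEE


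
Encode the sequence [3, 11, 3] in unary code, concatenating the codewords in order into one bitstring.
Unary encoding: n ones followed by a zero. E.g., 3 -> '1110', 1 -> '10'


Encode each number as n ones followed by a terminating 0:
  3 -> 1110 (4 bits)
  11 -> 111111111110 (12 bits)
  3 -> 1110 (4 bits)
Total length = 4 + 12 + 4 = 20 bits.

Unary([3, 11, 3]) = 11101111111111101110 (20 bits)


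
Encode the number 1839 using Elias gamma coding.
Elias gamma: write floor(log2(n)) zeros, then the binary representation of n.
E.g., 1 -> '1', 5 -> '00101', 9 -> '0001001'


num_bits = floor(log2(1839)) + 1 = 11
leading_zeros = num_bits - 1 = 10
binary(1839) = 11100101111

Elias gamma(1839) = '0000000000' + '11100101111' = 000000000011100101111 (21 bits)


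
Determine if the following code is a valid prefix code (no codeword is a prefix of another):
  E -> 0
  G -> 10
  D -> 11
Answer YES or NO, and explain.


Checking each pair (does one codeword prefix another?):
  E='0' vs G='10': no prefix
  E='0' vs D='11': no prefix
  G='10' vs E='0': no prefix
  G='10' vs D='11': no prefix
  D='11' vs E='0': no prefix
  D='11' vs G='10': no prefix
No violation found over all pairs.

YES -- this is a valid prefix code. No codeword is a prefix of any other codeword.


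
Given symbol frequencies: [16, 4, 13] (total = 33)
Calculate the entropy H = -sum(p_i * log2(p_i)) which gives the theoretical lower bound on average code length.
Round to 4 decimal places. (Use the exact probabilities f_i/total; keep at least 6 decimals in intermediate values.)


Per-symbol terms -p_i * log2(p_i) with p_i = f_i/33:
  p = 16/33 = 0.484848: log2(p) = -1.044394, -p*log2(p) = 0.506373
  p = 4/33 = 0.121212: log2(p) = -3.044394, -p*log2(p) = 0.369017
  p = 13/33 = 0.393939: log2(p) = -1.343954, -p*log2(p) = 0.529437
H = 0.506373 + 0.369017 + 0.529437 = 1.404827

H = 1.4048 bits/symbol


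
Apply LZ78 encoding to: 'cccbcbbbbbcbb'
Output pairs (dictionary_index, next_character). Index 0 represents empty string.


LZ78 encoding steps:
Dictionary: {0: ''}
Step 1: w='' (idx 0), next='c' -> output (0, 'c'), add 'c' as idx 1
Step 2: w='c' (idx 1), next='c' -> output (1, 'c'), add 'cc' as idx 2
Step 3: w='' (idx 0), next='b' -> output (0, 'b'), add 'b' as idx 3
Step 4: w='c' (idx 1), next='b' -> output (1, 'b'), add 'cb' as idx 4
Step 5: w='b' (idx 3), next='b' -> output (3, 'b'), add 'bb' as idx 5
Step 6: w='bb' (idx 5), next='c' -> output (5, 'c'), add 'bbc' as idx 6
Step 7: w='bb' (idx 5), end of input -> output (5, '')


Encoded: [(0, 'c'), (1, 'c'), (0, 'b'), (1, 'b'), (3, 'b'), (5, 'c'), (5, '')]


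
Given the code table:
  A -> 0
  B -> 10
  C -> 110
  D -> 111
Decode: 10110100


Decoding:
10 -> B
110 -> C
10 -> B
0 -> A


Result: BCBA


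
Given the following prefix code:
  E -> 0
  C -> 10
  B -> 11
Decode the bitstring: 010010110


Decoding step by step:
Bits 0 -> E
Bits 10 -> C
Bits 0 -> E
Bits 10 -> C
Bits 11 -> B
Bits 0 -> E


Decoded message: ECECBE


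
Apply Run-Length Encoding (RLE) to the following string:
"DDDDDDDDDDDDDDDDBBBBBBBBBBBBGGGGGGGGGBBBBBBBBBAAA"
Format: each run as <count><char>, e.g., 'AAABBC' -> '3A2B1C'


Scanning runs left to right:
  i=0: run of 'D' x 16 -> '16D'
  i=16: run of 'B' x 12 -> '12B'
  i=28: run of 'G' x 9 -> '9G'
  i=37: run of 'B' x 9 -> '9B'
  i=46: run of 'A' x 3 -> '3A'

RLE = 16D12B9G9B3A


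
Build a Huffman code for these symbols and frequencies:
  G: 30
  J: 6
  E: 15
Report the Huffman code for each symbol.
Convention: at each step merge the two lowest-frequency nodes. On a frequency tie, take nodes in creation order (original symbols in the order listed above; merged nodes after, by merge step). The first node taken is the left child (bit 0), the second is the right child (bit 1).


Huffman tree construction:
Step 1: Merge J(6) + E(15) = 21
Step 2: Merge (J+E)(21) + G(30) = 51
Read each symbol's code off the tree from the root (left child = 0, right child = 1).

Codes:
  G: 1 (length 1)
  J: 00 (length 2)
  E: 01 (length 2)
Average code length: 72/51 = 1.4118 bits/symbol


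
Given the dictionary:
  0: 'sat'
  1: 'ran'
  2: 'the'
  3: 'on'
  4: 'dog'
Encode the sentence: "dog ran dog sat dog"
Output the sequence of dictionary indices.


Look up each word in the dictionary:
  'dog' -> 4
  'ran' -> 1
  'dog' -> 4
  'sat' -> 0
  'dog' -> 4

Encoded: [4, 1, 4, 0, 4]


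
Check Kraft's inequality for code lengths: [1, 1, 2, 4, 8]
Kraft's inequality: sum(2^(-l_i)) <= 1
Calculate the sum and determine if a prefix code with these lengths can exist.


Sum = 2^(-1) + 2^(-1) + 2^(-2) + 2^(-4) + 2^(-8)
    = 0.5 + 0.5 + 0.25 + 0.0625 + 0.00390625
    = 337/256 = 1.31640625
Since 1.31640625 > 1, Kraft's inequality is NOT satisfied.
A prefix code with these lengths CANNOT exist.

Kraft sum = 1.31640625. Not satisfied.


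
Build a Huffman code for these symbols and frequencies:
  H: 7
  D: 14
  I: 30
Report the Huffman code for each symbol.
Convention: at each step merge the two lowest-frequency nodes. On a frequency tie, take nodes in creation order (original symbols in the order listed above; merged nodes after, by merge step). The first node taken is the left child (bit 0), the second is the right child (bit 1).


Huffman tree construction:
Step 1: Merge H(7) + D(14) = 21
Step 2: Merge (H+D)(21) + I(30) = 51
Read each symbol's code off the tree from the root (left child = 0, right child = 1).

Codes:
  H: 00 (length 2)
  D: 01 (length 2)
  I: 1 (length 1)
Average code length: 72/51 = 1.4118 bits/symbol


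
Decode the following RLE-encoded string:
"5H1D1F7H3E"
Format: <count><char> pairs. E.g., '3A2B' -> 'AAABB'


Expanding each <count><char> pair:
  5H -> 'HHHHH'
  1D -> 'D'
  1F -> 'F'
  7H -> 'HHHHHHH'
  3E -> 'EEE'

Decoded = HHHHHDFHHHHHHHEEE


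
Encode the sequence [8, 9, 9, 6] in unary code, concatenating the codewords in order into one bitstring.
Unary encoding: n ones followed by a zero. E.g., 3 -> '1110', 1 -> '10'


Encode each number as n ones followed by a terminating 0:
  8 -> 111111110 (9 bits)
  9 -> 1111111110 (10 bits)
  9 -> 1111111110 (10 bits)
  6 -> 1111110 (7 bits)
Total length = 9 + 10 + 10 + 7 = 36 bits.

Unary([8, 9, 9, 6]) = 111111110111111111011111111101111110 (36 bits)


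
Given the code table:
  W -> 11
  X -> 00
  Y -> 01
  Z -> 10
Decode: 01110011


Decoding:
01 -> Y
11 -> W
00 -> X
11 -> W


Result: YWXW


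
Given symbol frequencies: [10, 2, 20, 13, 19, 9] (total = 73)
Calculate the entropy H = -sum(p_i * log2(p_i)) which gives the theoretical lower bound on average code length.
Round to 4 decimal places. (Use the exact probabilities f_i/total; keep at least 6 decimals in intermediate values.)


Per-symbol terms -p_i * log2(p_i) with p_i = f_i/73:
  p = 10/73 = 0.136986: log2(p) = -2.867896, -p*log2(p) = 0.392863
  p = 2/73 = 0.027397: log2(p) = -5.189825, -p*log2(p) = 0.142187
  p = 20/73 = 0.273973: log2(p) = -1.867896, -p*log2(p) = 0.511752
  p = 13/73 = 0.178082: log2(p) = -2.489385, -p*log2(p) = 0.443315
  p = 19/73 = 0.260274: log2(p) = -1.941897, -p*log2(p) = 0.505425
  p = 9/73 = 0.123288: log2(p) = -3.019900, -p*log2(p) = 0.372316
H = 0.392863 + 0.142187 + 0.511752 + 0.443315 + 0.505425 + 0.372316 = 2.367858

H = 2.3679 bits/symbol


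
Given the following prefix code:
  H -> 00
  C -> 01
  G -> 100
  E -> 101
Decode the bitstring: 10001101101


Decoding step by step:
Bits 100 -> G
Bits 01 -> C
Bits 101 -> E
Bits 101 -> E


Decoded message: GCEE


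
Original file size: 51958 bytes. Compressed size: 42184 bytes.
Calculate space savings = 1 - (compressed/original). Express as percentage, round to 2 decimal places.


ratio = compressed/original = 42184/51958 = 0.811887
savings = 1 - ratio = 1 - 0.811887 = 0.188113
as a percentage: 0.188113 * 100 = 18.81%

Space savings = 1 - 42184/51958 = 18.81%
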